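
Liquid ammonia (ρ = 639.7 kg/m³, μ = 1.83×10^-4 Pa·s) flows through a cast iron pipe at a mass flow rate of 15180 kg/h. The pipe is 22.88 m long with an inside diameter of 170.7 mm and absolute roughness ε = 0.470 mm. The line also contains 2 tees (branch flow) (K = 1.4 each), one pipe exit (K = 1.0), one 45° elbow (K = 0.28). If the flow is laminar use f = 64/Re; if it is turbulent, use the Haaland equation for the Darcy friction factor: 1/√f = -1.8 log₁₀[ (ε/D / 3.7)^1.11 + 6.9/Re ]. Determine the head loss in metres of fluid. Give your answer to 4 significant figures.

ṁ = 15180 kg/h = 15180/3600 = 4.217 kg/s.
A = πD²/4 = π(0.1707)²/4 = 0.02289 m²; mean velocity V = ṁ/(ρA) = 4.217/(639.7 · 0.02289) = 0.288 m/s.
Reynolds number Re = ρVD/μ = 639.7 · 0.288 · 0.1707 / 0.000183 = 1.719e+05.
Re > 4000 → turbulent. Relative roughness ε/D = 0.00047/0.1707 = 0.00275. Haaland: 1/√f = -1.8 log₁₀[(0.00275/3.7)^1.11 + 6.9/1.719e+05] = -1.8 log₁₀[0.000337 + 4.01e-05] = 6.162, so f = 0.02633.
Total minor-loss coefficient ΣK = 2·1.4 + 1·1 + 1·0.28 = 4.08.
ΔP = [f·L/D + ΣK]·(ρV²/2) = [0.02633·22.88/0.1707 + 4.08]·(639.7·0.288²/2) = [3.53 + 4.08]·26.53 = 201.9 Pa.
Head loss h_f = ΔP/(ρg) = 201.9/(639.7·9.81) = 0.03218 m.

h_f ≈ 0.03218 m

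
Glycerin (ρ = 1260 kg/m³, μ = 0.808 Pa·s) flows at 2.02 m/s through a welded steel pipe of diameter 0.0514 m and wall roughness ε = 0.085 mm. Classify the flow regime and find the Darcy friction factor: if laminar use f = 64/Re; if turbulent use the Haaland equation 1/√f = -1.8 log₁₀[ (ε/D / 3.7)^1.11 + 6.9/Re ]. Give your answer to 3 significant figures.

f ≈ 0.395

Re = ρVD/μ = 1260·2.02·0.0514/0.808 = 161.9.
Re < 2300 → laminar, so f = 64/Re = 0.3953 (roughness is irrelevant in laminar flow).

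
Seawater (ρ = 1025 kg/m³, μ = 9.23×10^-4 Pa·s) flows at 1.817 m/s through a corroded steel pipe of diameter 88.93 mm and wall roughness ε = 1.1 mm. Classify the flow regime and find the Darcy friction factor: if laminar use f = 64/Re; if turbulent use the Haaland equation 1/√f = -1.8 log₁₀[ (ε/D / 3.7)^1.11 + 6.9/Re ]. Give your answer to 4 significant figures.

Re = ρVD/μ = 1025·1.817·0.08893/0.000923 = 1.794e+05.
Re > 4000 → turbulent. ε/D = 0.0011/0.08893 = 0.0124; Haaland: 1/√f = -1.8 log₁₀[0.00179 + 3.85e-05] = 4.93, so f = 0.04114.

f ≈ 0.04114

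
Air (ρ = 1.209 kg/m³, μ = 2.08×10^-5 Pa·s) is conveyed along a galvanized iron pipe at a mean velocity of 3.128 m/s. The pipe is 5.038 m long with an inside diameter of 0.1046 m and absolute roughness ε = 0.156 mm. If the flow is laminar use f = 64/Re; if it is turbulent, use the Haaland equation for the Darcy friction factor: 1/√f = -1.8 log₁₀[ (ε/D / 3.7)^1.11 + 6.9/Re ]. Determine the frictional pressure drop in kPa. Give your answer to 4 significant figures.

Reynolds number Re = ρVD/μ = 1.209 · 3.128 · 0.1046 / 2.08e-05 = 1.902e+04.
Re > 4000 → turbulent. Relative roughness ε/D = 0.000156/0.1046 = 0.00149. Haaland: 1/√f = -1.8 log₁₀[(0.00149/3.7)^1.11 + 6.9/1.902e+04] = -1.8 log₁₀[0.000171 + 0.000363] = 5.891, so f = 0.02881.
Darcy-Weisbach: ΔP = f(L/D)(ρV²/2) = 0.02881·(5.038/0.1046)·(1.209·3.128²/2) = 0.02881·48.16·5.915 = 8.208 Pa.
ΔP = 8.208 Pa = 0.008208 kPa.

ΔP ≈ 0.008208 kPa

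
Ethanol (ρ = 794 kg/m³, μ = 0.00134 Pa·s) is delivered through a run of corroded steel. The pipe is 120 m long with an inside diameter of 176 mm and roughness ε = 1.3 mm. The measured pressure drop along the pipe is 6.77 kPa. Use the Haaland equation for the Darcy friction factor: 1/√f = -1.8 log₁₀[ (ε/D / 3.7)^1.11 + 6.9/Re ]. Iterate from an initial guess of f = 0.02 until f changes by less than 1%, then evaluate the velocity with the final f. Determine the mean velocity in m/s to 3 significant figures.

Rearranging Darcy-Weisbach: V = √(2·ΔP·D/(f·L·ρ)). With ε/D = 0.0013/0.176 = 0.00739, iterate starting from f = 0.02:
  f = 0.02 → V = √(2·6770·0.176/(0.02·120·794)) = 1.118 m/s; Re = ρVD/μ = 1.166e+05; f → 0.03494
  f = 0.03494 → V = 0.846 m/s; Re = 8.823e+04; f → 0.03513
Converged (Δf/f < 1%). With the final f = 0.03513: V = √(2·6770·0.176/(0.03513·120·794)) = 0.8438 m/s.

V ≈ 0.844 m/s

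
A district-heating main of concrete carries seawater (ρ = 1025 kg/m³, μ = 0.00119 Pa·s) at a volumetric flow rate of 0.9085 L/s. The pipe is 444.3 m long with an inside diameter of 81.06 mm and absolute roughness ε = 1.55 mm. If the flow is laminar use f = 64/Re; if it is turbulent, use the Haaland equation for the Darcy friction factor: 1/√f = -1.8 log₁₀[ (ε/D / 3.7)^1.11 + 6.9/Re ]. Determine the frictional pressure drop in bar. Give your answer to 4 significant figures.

ΔP ≈ 0.04436 bar

Q = 0.9085 L/s = 0.9085/1000 = 0.0009085 m³/s.
Cross-sectional area A = πD²/4 = π(0.08106)²/4 = 0.005161 m²; mean velocity V = Q/A = 0.0009085/0.005161 = 0.176 m/s.
Reynolds number Re = ρVD/μ = 1025 · 0.176 · 0.08106 / 0.00119 = 1.229e+04.
Re > 4000 → turbulent. Relative roughness ε/D = 0.00155/0.08106 = 0.0191. Haaland: 1/√f = -1.8 log₁₀[(0.0191/3.7)^1.11 + 6.9/1.229e+04] = -1.8 log₁₀[0.0029 + 0.000561] = 4.43, so f = 0.05095.
Darcy-Weisbach: ΔP = f(L/D)(ρV²/2) = 0.05095·(444.3/0.08106)·(1025·0.176²/2) = 0.05095·5481·15.88 = 4436 Pa.
ΔP = 4436 Pa = 0.04436 bar.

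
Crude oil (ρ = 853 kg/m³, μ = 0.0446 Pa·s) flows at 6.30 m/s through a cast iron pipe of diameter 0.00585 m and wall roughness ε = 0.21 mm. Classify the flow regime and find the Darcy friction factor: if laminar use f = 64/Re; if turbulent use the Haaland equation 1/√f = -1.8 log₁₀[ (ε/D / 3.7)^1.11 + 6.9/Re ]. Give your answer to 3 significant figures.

Re = ρVD/μ = 853·6.3·0.00585/0.0446 = 704.9.
Re < 2300 → laminar, so f = 64/Re = 0.0908 (roughness is irrelevant in laminar flow).

f ≈ 0.0908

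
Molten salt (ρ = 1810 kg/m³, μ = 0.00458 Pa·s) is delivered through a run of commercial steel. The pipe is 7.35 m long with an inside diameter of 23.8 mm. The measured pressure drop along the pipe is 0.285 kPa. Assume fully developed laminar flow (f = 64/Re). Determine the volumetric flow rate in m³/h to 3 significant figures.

Q ≈ 0.240 m³/h

For laminar flow, f = 64/Re with Re = ρVD/μ, so Darcy-Weisbach reduces to ΔP = 32μLV/D². Solving for V: V = ΔP·D²/(32μL) = 285·(0.0238)²/(32·0.00458·7.35) = 0.1499 m/s.
Check: Re = ρVD/μ = 1810·0.1499·0.0238/0.00458 = 1410 < 2300, so the laminar assumption holds.
Q = V·A = 0.1499·(π/4·0.0238²) = 6.667e-05 m³/s = 0.240 m³/h.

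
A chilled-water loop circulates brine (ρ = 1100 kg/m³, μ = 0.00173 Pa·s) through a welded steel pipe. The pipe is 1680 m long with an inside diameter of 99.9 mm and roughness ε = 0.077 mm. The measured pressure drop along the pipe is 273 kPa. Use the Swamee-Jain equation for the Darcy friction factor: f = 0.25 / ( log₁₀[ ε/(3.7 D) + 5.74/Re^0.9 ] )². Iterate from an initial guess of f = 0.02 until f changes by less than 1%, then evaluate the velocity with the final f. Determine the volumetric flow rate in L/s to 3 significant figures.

Rearranging Darcy-Weisbach: V = √(2·ΔP·D/(f·L·ρ)). With ε/D = 7.7e-05/0.0999 = 0.000771, iterate starting from f = 0.02:
  f = 0.02 → V = √(2·2.73e+05·0.0999/(0.02·1680·1100)) = 1.215 m/s; Re = ρVD/μ = 7.717e+04; f → 0.02216
  f = 0.02216 → V = 1.154 m/s; Re = 7.331e+04; f → 0.0223
Converged (Δf/f < 1%). With the final f = 0.0223: V = √(2·2.73e+05·0.0999/(0.0223·1680·1100)) = 1.151 m/s.
Q = V·A = 1.151·(π/4·0.0999²) = 0.009018 m³/s = 9.02 L/s.

Q ≈ 9.02 L/s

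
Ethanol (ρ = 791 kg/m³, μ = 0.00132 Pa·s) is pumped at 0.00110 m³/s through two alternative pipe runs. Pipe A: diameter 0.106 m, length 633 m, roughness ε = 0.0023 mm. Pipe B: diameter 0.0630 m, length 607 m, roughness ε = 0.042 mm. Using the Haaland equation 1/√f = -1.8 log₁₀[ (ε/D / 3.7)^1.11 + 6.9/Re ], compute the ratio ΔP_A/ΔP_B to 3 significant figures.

Pipe A: V = Q/A = 0.0011/0.008825 = 0.1246 m/s; Re = 7918; ε/D = 2.17e-05; Haaland → f = 0.03298; ΔP_A = f(L/D)(ρV²/2) = 1210 Pa.
Pipe B: V = Q/A = 0.0011/0.003117 = 0.3529 m/s; Re = 1.332e+04; ε/D = 0.000667; Haaland → f = 0.02957; ΔP_B = f(L/D)(ρV²/2) = 1.403e+04 Pa.
ΔP_A/ΔP_B = 1210/1.403e+04 = 0.0863.

ΔP_A/ΔP_B ≈ 0.0863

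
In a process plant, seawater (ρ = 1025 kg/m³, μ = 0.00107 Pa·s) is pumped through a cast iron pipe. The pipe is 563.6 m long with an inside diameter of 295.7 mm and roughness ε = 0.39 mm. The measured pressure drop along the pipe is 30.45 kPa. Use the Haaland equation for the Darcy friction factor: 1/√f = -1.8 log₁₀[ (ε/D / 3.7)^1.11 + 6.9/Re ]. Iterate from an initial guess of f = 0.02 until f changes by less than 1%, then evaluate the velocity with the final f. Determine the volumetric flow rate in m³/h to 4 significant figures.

Q ≈ 296.3 m³/h

Rearranging Darcy-Weisbach: V = √(2·ΔP·D/(f·L·ρ)). With ε/D = 0.00039/0.2957 = 0.00132, iterate starting from f = 0.02:
  f = 0.02 → V = √(2·3.045e+04·0.2957/(0.02·563.6·1025)) = 1.248 m/s; Re = ρVD/μ = 3.536e+05; f → 0.02167
  f = 0.02167 → V = 1.199 m/s; Re = 3.397e+05; f → 0.0217
Converged (Δf/f < 1%). With the final f = 0.0217: V = √(2·3.045e+04·0.2957/(0.0217·563.6·1025)) = 1.199 m/s.
Q = V·A = 1.199·(π/4·0.2957²) = 0.08232 m³/s = 296.3 m³/h.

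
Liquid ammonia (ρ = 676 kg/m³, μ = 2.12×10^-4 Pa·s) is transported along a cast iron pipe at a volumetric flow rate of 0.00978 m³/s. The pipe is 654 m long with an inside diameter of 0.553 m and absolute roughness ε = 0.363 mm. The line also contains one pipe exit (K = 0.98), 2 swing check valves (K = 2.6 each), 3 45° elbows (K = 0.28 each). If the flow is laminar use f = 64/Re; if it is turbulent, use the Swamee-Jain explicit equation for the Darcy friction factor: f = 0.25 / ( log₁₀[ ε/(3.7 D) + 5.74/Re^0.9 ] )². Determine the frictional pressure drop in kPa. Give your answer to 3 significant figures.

ΔP ≈ 0.0185 kPa

Cross-sectional area A = πD²/4 = π(0.553)²/4 = 0.2402 m²; mean velocity V = Q/A = 0.00978/0.2402 = 0.04072 m/s.
Reynolds number Re = ρVD/μ = 676 · 0.04072 · 0.553 / 0.000212 = 7.18e+04.
Re > 4000 → turbulent. Relative roughness ε/D = 0.000363/0.553 = 0.000656. Swamee-Jain: f = 0.25/(log₁₀[0.000656/3.7 + 5.74/7.18e+04^0.9])² = 0.25/(log₁₀[0.000177 + 0.000245])² = 0.25/(-3.375)² = 0.02195.
Total minor-loss coefficient ΣK = 1·0.98 + 2·2.6 + 3·0.28 = 7.02.
ΔP = [f·L/D + ΣK]·(ρV²/2) = [0.02195·654/0.553 + 7.02]·(676·0.04072²/2) = [25.96 + 7.02]·0.5604 = 18.48 Pa.
ΔP = 18.48 Pa = 0.0185 kPa.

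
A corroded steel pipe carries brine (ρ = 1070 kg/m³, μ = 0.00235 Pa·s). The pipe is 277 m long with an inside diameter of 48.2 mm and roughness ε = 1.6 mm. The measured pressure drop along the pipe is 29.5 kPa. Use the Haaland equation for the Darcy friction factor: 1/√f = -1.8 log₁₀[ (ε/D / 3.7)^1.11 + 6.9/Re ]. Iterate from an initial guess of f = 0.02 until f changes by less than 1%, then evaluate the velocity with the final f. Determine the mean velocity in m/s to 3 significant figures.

V ≈ 0.390 m/s

Rearranging Darcy-Weisbach: V = √(2·ΔP·D/(f·L·ρ)). With ε/D = 0.0016/0.0482 = 0.0332, iterate starting from f = 0.02:
  f = 0.02 → V = √(2·2.95e+04·0.0482/(0.02·277·1070)) = 0.6926 m/s; Re = ρVD/μ = 1.52e+04; f → 0.06168
  f = 0.06168 → V = 0.3944 m/s; Re = 8656; f → 0.06308
  f = 0.06308 → V = 0.39 m/s; Re = 8559; f → 0.06312
Converged (Δf/f < 1%). With the final f = 0.06312: V = √(2·2.95e+04·0.0482/(0.06312·277·1070)) = 0.3899 m/s.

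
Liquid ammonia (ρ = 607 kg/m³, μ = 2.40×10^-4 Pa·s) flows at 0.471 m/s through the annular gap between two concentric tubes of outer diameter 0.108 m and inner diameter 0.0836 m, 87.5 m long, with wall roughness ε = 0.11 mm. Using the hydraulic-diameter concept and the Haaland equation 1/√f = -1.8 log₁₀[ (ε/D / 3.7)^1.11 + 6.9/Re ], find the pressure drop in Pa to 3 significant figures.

Hydraulic diameter D_h = 4A/P = D_o - D_i = 0.108 - 0.0836 = 0.0244 m.
Re = ρVD_h/μ = 607·0.471·0.0244/0.00024 = 2.907e+04.
ε/D_h = 0.00011/0.0244 = 0.00451; Haaland gives 1/√f = -1.8 log₁₀[0.000582+0.000237] = 5.555, so f = 0.0324.
ΔP = f(L/D_h)(ρV²/2) = 0.0324·87.5/0.0244·67.33 = 7824 Pa.

ΔP ≈ 7820 Pa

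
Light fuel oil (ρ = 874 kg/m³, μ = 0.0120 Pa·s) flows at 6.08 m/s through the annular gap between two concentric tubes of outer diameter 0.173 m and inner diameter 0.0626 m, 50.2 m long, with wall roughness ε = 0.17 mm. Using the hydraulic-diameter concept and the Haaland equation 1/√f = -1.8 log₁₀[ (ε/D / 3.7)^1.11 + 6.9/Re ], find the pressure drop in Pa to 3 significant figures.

Hydraulic diameter D_h = 4A/P = D_o - D_i = 0.173 - 0.0626 = 0.1104 m.
Re = ρVD_h/μ = 874·6.08·0.1104/0.012 = 4.889e+04.
ε/D_h = 0.00017/0.1104 = 0.00154; Haaland gives 1/√f = -1.8 log₁₀[0.000177+0.000141] = 6.296, so f = 0.02523.
ΔP = f(L/D_h)(ρV²/2) = 0.02523·50.2/0.1104·1.615e+04 = 1.853e+05 Pa.

ΔP ≈ 185000 Pa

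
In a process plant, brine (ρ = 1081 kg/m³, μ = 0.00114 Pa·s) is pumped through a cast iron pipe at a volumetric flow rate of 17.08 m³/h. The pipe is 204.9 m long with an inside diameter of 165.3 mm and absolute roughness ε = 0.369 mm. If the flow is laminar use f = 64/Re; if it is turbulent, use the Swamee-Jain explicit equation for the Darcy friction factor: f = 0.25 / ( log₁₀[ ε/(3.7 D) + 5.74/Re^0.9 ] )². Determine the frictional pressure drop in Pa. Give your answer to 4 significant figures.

ΔP ≈ 928.8 Pa

Q = 17.08 m³/h = 17.08/3600 = 0.004744 m³/s.
Cross-sectional area A = πD²/4 = π(0.1653)²/4 = 0.02146 m²; mean velocity V = Q/A = 0.004744/0.02146 = 0.2211 m/s.
Reynolds number Re = ρVD/μ = 1081 · 0.2211 · 0.1653 / 0.00114 = 3.465e+04.
Re > 4000 → turbulent. Relative roughness ε/D = 0.000369/0.1653 = 0.00223. Swamee-Jain: f = 0.25/(log₁₀[0.00223/3.7 + 5.74/3.465e+04^0.9])² = 0.25/(log₁₀[0.000603 + 0.000471])² = 0.25/(-2.969)² = 0.02836.
Darcy-Weisbach: ΔP = f(L/D)(ρV²/2) = 0.02836·(204.9/0.1653)·(1081·0.2211²/2) = 0.02836·1240·26.42 = 928.8 Pa.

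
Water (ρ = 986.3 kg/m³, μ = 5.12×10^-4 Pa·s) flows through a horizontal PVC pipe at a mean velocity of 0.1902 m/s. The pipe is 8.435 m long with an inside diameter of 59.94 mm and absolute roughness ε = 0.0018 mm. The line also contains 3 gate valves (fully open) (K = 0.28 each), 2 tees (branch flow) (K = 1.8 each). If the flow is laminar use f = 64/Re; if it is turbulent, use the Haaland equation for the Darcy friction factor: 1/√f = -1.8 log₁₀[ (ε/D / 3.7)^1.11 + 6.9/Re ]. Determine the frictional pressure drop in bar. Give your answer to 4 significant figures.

ΔP ≈ 0.001425 bar

Reynolds number Re = ρVD/μ = 986.3 · 0.1902 · 0.05994 / 0.000512 = 2.196e+04.
Re > 4000 → turbulent. Relative roughness ε/D = 1.8e-06/0.05994 = 3e-05. Haaland: 1/√f = -1.8 log₁₀[(3e-05/3.7)^1.11 + 6.9/2.196e+04] = -1.8 log₁₀[2.24e-06 + 0.000314] = 6.3, so f = 0.0252.
Total minor-loss coefficient ΣK = 3·0.28 + 2·1.8 = 4.44.
ΔP = [f·L/D + ΣK]·(ρV²/2) = [0.0252·8.435/0.05994 + 4.44]·(986.3·0.1902²/2) = [3.546 + 4.44]·17.84 = 142.5 Pa.
ΔP = 142.5 Pa = 0.001425 bar.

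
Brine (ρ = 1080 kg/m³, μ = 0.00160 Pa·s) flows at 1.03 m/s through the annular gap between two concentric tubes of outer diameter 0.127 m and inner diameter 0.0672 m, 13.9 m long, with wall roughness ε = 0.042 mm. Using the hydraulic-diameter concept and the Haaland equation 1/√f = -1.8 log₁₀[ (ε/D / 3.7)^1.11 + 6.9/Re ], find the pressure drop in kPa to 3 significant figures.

ΔP ≈ 3.14 kPa

Hydraulic diameter D_h = 4A/P = D_o - D_i = 0.127 - 0.0672 = 0.0598 m.
Re = ρVD_h/μ = 1080·1.03·0.0598/0.0016 = 4.158e+04.
ε/D_h = 4.2e-05/0.0598 = 0.000702; Haaland gives 1/√f = -1.8 log₁₀[7.4e-05+0.000166] = 6.516, so f = 0.02355.
ΔP = f(L/D_h)(ρV²/2) = 0.02355·13.9/0.0598·572.9 = 3136 Pa.
ΔP = 3.14 kPa.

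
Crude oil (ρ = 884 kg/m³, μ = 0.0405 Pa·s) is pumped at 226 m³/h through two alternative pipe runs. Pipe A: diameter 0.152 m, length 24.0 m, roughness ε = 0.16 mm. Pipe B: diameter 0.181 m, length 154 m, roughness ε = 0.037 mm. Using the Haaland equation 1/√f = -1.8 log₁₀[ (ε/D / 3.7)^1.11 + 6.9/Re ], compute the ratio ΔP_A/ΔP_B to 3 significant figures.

Pipe A: V = Q/A = 0.06278/0.01815 = 3.46 m/s; Re = 1.148e+04; ε/D = 0.00105; Haaland → f = 0.03121; ΔP_A = f(L/D)(ρV²/2) = 2.607e+04 Pa.
Pipe B: V = Q/A = 0.06278/0.02573 = 2.44 m/s; Re = 9639; ε/D = 0.000204; Haaland → f = 0.03143; ΔP_B = f(L/D)(ρV²/2) = 7.035e+04 Pa.
ΔP_A/ΔP_B = 2.607e+04/7.035e+04 = 0.371.

ΔP_A/ΔP_B ≈ 0.371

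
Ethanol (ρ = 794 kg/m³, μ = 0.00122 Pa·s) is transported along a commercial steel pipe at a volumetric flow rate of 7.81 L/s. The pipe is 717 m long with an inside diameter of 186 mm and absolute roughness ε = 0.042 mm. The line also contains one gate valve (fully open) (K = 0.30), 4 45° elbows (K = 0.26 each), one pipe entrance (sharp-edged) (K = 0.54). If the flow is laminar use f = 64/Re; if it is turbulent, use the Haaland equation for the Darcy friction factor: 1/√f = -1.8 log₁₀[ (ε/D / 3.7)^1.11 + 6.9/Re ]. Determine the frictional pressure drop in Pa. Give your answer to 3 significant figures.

ΔP ≈ 2980 Pa

Q = 7.81 L/s = 7.81/1000 = 0.00781 m³/s.
Cross-sectional area A = πD²/4 = π(0.186)²/4 = 0.02717 m²; mean velocity V = Q/A = 0.00781/0.02717 = 0.2874 m/s.
Reynolds number Re = ρVD/μ = 794 · 0.2874 · 0.186 / 0.00122 = 3.479e+04.
Re > 4000 → turbulent. Relative roughness ε/D = 4.2e-05/0.186 = 0.000226. Haaland: 1/√f = -1.8 log₁₀[(0.000226/3.7)^1.11 + 6.9/3.479e+04] = -1.8 log₁₀[2.1e-05 + 0.000198] = 6.586, so f = 0.02305.
Total minor-loss coefficient ΣK = 1·0.3 + 4·0.26 + 1·0.54 = 1.88.
ΔP = [f·L/D + ΣK]·(ρV²/2) = [0.02305·717/0.186 + 1.88]·(794·0.2874²/2) = [88.87 + 1.88]·32.8 = 2976 Pa.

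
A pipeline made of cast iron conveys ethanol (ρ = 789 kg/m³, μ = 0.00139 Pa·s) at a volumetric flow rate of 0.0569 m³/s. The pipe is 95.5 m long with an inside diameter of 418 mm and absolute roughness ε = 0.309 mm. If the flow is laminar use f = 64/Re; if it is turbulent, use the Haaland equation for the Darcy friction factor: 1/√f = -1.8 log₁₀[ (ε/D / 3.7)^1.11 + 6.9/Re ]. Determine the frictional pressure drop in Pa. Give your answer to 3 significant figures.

ΔP ≈ 326 Pa

Cross-sectional area A = πD²/4 = π(0.418)²/4 = 0.1372 m²; mean velocity V = Q/A = 0.0569/0.1372 = 0.4146 m/s.
Reynolds number Re = ρVD/μ = 789 · 0.4146 · 0.418 / 0.00139 = 9.838e+04.
Re > 4000 → turbulent. Relative roughness ε/D = 0.000309/0.418 = 0.000739. Haaland: 1/√f = -1.8 log₁₀[(0.000739/3.7)^1.11 + 6.9/9.838e+04] = -1.8 log₁₀[7.83e-05 + 7.01e-05] = 6.891, so f = 0.02106.
Darcy-Weisbach: ΔP = f(L/D)(ρV²/2) = 0.02106·(95.5/0.418)·(789·0.4146²/2) = 0.02106·228.5·67.82 = 326.3 Pa.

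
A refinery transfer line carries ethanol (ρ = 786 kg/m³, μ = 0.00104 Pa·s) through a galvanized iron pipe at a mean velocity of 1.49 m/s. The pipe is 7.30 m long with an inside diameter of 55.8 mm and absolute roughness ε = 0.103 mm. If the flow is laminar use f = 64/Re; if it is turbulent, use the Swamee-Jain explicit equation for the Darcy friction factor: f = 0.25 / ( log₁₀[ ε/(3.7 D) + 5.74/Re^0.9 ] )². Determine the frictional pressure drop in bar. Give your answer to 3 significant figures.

ΔP ≈ 0.0295 bar

Reynolds number Re = ρVD/μ = 786 · 1.49 · 0.0558 / 0.00104 = 6.284e+04.
Re > 4000 → turbulent. Relative roughness ε/D = 0.000103/0.0558 = 0.00185. Swamee-Jain: f = 0.25/(log₁₀[0.00185/3.7 + 5.74/6.284e+04^0.9])² = 0.25/(log₁₀[0.000499 + 0.000276])² = 0.25/(-3.111)² = 0.02583.
Darcy-Weisbach: ΔP = f(L/D)(ρV²/2) = 0.02583·(7.3/0.0558)·(786·1.49²/2) = 0.02583·130.8·872.5 = 2949 Pa.
ΔP = 2949 Pa = 0.0295 bar.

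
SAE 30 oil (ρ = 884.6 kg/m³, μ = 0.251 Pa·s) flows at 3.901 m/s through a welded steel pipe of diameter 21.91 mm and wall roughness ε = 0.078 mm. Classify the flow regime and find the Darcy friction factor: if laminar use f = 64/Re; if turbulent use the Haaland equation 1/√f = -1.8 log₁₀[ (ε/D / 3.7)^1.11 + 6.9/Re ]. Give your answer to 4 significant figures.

Re = ρVD/μ = 884.6·3.901·0.02191/0.251 = 301.2.
Re < 2300 → laminar, so f = 64/Re = 0.2125 (roughness is irrelevant in laminar flow).

f ≈ 0.2125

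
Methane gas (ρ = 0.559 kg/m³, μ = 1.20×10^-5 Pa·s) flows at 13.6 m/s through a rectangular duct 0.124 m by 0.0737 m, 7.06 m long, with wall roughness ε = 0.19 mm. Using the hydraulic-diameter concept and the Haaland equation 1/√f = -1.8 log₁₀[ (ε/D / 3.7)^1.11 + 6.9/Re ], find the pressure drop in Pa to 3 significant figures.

ΔP ≈ 103 Pa

Hydraulic diameter D_h = 4A/P = 4·(0.124·0.0737)/(2·(0.124+0.0737)) = 0.03656/0.3954 = 0.09245 m.
Re = ρVD_h/μ = 0.559·13.6·0.09245/1.2e-05 = 5.857e+04.
ε/D_h = 0.00019/0.09245 = 0.00206; Haaland gives 1/√f = -1.8 log₁₀[0.000244+0.000118] = 6.196, so f = 0.02605.
ΔP = f(L/D_h)(ρV²/2) = 0.02605·7.06/0.09245·51.7 = 102.8 Pa.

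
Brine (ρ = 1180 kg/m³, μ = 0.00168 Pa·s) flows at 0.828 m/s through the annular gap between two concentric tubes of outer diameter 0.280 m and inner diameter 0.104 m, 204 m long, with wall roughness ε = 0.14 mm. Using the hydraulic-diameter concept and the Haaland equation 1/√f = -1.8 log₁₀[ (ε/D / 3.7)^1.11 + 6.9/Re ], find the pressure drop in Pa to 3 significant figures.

ΔP ≈ 9930 Pa

Hydraulic diameter D_h = 4A/P = D_o - D_i = 0.28 - 0.104 = 0.176 m.
Re = ρVD_h/μ = 1180·0.828·0.176/0.00168 = 1.024e+05.
ε/D_h = 0.00014/0.176 = 0.000795; Haaland gives 1/√f = -1.8 log₁₀[8.49e-05+6.74e-05] = 6.871, so f = 0.02118.
ΔP = f(L/D_h)(ρV²/2) = 0.02118·204/0.176·404.5 = 9931 Pa.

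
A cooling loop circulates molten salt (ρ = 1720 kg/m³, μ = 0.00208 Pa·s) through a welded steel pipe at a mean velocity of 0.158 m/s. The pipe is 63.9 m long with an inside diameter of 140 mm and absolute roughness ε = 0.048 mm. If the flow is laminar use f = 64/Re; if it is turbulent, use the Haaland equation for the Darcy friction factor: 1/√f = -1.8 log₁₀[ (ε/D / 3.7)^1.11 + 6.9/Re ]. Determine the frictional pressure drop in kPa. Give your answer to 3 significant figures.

ΔP ≈ 0.264 kPa

Reynolds number Re = ρVD/μ = 1720 · 0.158 · 0.14 / 0.00208 = 1.829e+04.
Re > 4000 → turbulent. Relative roughness ε/D = 4.8e-05/0.14 = 0.000343. Haaland: 1/√f = -1.8 log₁₀[(0.000343/3.7)^1.11 + 6.9/1.829e+04] = -1.8 log₁₀[3.34e-05 + 0.000377] = 6.096, so f = 0.02691.
Darcy-Weisbach: ΔP = f(L/D)(ρV²/2) = 0.02691·(63.9/0.14)·(1720·0.158²/2) = 0.02691·456.4·21.47 = 263.7 Pa.
ΔP = 263.7 Pa = 0.264 kPa.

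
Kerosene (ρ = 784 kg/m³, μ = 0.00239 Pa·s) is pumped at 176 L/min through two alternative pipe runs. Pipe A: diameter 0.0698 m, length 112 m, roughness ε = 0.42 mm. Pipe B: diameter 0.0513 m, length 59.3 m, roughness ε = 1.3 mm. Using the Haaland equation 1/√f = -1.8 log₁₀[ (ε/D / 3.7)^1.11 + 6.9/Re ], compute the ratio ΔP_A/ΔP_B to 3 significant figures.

ΔP_A/ΔP_B ≈ 0.267

Pipe A: V = Q/A = 0.002933/0.003826 = 0.7666 m/s; Re = 1.755e+04; ε/D = 0.00602; Haaland → f = 0.03614; ΔP_A = f(L/D)(ρV²/2) = 1.336e+04 Pa.
Pipe B: V = Q/A = 0.002933/0.002067 = 1.419 m/s; Re = 2.388e+04; ε/D = 0.0253; Haaland → f = 0.05486; ΔP_B = f(L/D)(ρV²/2) = 5.007e+04 Pa.
ΔP_A/ΔP_B = 1.336e+04/5.007e+04 = 0.267.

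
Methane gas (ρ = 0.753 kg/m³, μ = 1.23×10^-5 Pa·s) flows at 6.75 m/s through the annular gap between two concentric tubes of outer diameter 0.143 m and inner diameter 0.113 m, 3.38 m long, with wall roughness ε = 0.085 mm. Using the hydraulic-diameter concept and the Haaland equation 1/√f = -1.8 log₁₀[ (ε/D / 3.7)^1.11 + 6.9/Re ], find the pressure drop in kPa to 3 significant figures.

Hydraulic diameter D_h = 4A/P = D_o - D_i = 0.143 - 0.113 = 0.03 m.
Re = ρVD_h/μ = 0.753·6.75·0.03/1.23e-05 = 1.24e+04.
ε/D_h = 8.5e-05/0.03 = 0.00283; Haaland gives 1/√f = -1.8 log₁₀[0.000348+0.000557] = 5.479, so f = 0.03332.
ΔP = f(L/D_h)(ρV²/2) = 0.03332·3.38/0.03·17.15 = 64.39 Pa.
ΔP = 0.0644 kPa.

ΔP ≈ 0.0644 kPa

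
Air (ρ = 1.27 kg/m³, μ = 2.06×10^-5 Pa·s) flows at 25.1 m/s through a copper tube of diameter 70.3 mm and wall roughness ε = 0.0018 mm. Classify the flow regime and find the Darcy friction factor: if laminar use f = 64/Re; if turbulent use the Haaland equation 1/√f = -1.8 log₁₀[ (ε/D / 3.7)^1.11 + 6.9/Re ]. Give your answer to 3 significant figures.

f ≈ 0.0176

Re = ρVD/μ = 1.27·25.1·0.0703/2.06e-05 = 1.088e+05.
Re > 4000 → turbulent. ε/D = 1.8e-06/0.0703 = 2.56e-05; Haaland: 1/√f = -1.8 log₁₀[1.87e-06 + 6.34e-05] = 7.533, so f = 0.01762.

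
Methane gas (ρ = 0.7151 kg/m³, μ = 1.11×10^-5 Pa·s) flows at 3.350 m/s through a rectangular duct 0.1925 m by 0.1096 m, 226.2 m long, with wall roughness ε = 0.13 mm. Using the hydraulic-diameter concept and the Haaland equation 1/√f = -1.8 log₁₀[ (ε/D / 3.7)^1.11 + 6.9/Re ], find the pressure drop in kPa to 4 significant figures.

ΔP ≈ 0.1655 kPa

Hydraulic diameter D_h = 4A/P = 4·(0.1925·0.1096)/(2·(0.1925+0.1096)) = 0.08439/0.6042 = 0.1397 m.
Re = ρVD_h/μ = 0.7151·3.35·0.1397/1.11e-05 = 3.014e+04.
ε/D_h = 0.00013/0.1397 = 0.000931; Haaland gives 1/√f = -1.8 log₁₀[0.000101+0.000229] = 6.267, so f = 0.02546.
ΔP = f(L/D_h)(ρV²/2) = 0.02546·226.2/0.1397·4.013 = 165.5 Pa.
ΔP = 0.1655 kPa.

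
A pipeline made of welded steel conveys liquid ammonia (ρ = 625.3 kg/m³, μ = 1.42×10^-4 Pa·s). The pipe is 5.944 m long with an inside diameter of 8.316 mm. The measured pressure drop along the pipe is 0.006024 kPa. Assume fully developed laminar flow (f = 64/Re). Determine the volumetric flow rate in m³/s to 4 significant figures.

For laminar flow, f = 64/Re with Re = ρVD/μ, so Darcy-Weisbach reduces to ΔP = 32μLV/D². Solving for V: V = ΔP·D²/(32μL) = 6.024·(0.008316)²/(32·0.000142·5.944) = 0.01542 m/s.
Check: Re = ρVD/μ = 625.3·0.01542·0.008316/0.000142 = 564.8 < 2300, so the laminar assumption holds.
Q = V·A = 0.01542·(π/4·0.008316²) = 8.378e-07 m³/s = 8.378×10^-7 m³/s.

Q ≈ 8.378×10^-7 m³/s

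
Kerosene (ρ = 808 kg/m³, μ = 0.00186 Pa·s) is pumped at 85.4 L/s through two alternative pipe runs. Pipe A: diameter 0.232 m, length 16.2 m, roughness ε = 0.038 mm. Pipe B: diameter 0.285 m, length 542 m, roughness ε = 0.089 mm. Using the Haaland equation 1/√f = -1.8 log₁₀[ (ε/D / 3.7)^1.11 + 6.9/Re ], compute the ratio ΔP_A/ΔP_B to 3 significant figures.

Pipe A: V = Q/A = 0.0854/0.04227 = 2.02 m/s; Re = 2.036e+05; ε/D = 0.000164; Haaland → f = 0.01659; ΔP_A = f(L/D)(ρV²/2) = 1910 Pa.
Pipe B: V = Q/A = 0.0854/0.06379 = 1.339 m/s; Re = 1.657e+05; ε/D = 0.000312; Haaland → f = 0.01797; ΔP_B = f(L/D)(ρV²/2) = 2.474e+04 Pa.
ΔP_A/ΔP_B = 1910/2.474e+04 = 0.0772.

ΔP_A/ΔP_B ≈ 0.0772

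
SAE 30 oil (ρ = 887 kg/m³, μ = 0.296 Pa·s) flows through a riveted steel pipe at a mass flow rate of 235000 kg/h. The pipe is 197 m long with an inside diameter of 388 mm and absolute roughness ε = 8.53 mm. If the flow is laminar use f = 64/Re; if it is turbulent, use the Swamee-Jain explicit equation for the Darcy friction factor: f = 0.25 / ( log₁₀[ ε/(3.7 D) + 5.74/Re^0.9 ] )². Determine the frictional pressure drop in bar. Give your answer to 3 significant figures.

ṁ = 235000 kg/h = 235000/3600 = 65.28 kg/s.
A = πD²/4 = π(0.388)²/4 = 0.1182 m²; mean velocity V = ṁ/(ρA) = 65.28/(887 · 0.1182) = 0.6224 m/s.
Reynolds number Re = ρVD/μ = 887 · 0.6224 · 0.388 / 0.296 = 723.7.
Re < 2300 → laminar flow, so f = 64/Re = 64/723.7 = 0.08844 (the turbulent correlation is not needed).
Darcy-Weisbach: ΔP = f(L/D)(ρV²/2) = 0.08844·(197/0.388)·(887·0.6224²/2) = 0.08844·507.7·171.8 = 7715 Pa.
ΔP = 7715 Pa = 0.0771 bar.

ΔP ≈ 0.0771 bar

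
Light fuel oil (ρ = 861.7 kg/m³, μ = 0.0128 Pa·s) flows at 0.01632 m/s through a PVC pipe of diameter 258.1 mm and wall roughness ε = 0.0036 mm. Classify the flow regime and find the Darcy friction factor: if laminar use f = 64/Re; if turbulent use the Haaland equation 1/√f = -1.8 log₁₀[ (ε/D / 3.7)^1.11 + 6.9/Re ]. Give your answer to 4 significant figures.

Re = ρVD/μ = 861.7·0.01632·0.2581/0.0128 = 283.6.
Re < 2300 → laminar, so f = 64/Re = 0.2257 (roughness is irrelevant in laminar flow).

f ≈ 0.2257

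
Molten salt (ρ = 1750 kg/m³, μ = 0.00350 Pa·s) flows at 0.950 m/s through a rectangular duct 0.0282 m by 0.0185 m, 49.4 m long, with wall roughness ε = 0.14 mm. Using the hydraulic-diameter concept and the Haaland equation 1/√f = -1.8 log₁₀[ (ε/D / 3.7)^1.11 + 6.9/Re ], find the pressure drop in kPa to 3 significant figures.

ΔP ≈ 67.4 kPa

Hydraulic diameter D_h = 4A/P = 4·(0.0282·0.0185)/(2·(0.0282+0.0185)) = 0.002087/0.0934 = 0.02234 m.
Re = ρVD_h/μ = 1750·0.95·0.02234/0.0035 = 1.061e+04.
ε/D_h = 0.00014/0.02234 = 0.00627; Haaland gives 1/√f = -1.8 log₁₀[0.000839+0.00065] = 5.089, so f = 0.03862.
ΔP = f(L/D_h)(ρV²/2) = 0.03862·49.4/0.02234·789.7 = 6.743e+04 Pa.
ΔP = 67.4 kPa.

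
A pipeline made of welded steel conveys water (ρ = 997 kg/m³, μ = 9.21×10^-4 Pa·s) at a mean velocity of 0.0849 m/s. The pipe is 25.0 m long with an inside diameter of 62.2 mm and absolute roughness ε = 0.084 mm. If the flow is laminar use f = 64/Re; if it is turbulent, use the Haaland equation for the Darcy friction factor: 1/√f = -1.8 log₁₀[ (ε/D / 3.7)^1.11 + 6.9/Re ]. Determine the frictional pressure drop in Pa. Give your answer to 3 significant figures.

ΔP ≈ 54.2 Pa

Reynolds number Re = ρVD/μ = 997 · 0.0849 · 0.0622 / 0.000921 = 5717.
Re > 4000 → turbulent. Relative roughness ε/D = 8.4e-05/0.0622 = 0.00135. Haaland: 1/√f = -1.8 log₁₀[(0.00135/3.7)^1.11 + 6.9/5717] = -1.8 log₁₀[0.000153 + 0.00121] = 5.16, so f = 0.03756.
Darcy-Weisbach: ΔP = f(L/D)(ρV²/2) = 0.03756·(25/0.0622)·(997·0.0849²/2) = 0.03756·401.9·3.593 = 54.25 Pa.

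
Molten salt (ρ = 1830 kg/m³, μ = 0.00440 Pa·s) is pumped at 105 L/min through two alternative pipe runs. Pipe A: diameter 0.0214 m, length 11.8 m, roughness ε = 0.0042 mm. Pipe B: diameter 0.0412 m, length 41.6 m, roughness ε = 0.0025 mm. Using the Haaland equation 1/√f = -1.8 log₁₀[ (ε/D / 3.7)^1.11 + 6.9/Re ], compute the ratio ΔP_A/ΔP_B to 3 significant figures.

ΔP_A/ΔP_B ≈ 6.55

Pipe A: V = Q/A = 0.00175/0.0003597 = 4.865 m/s; Re = 4.33e+04; ε/D = 0.000196; Haaland → f = 0.02193; ΔP_A = f(L/D)(ρV²/2) = 2.62e+05 Pa.
Pipe B: V = Q/A = 0.00175/0.001333 = 1.313 m/s; Re = 2.249e+04; ε/D = 6.07e-05; Haaland → f = 0.0251; ΔP_B = f(L/D)(ρV²/2) = 3.996e+04 Pa.
ΔP_A/ΔP_B = 2.62e+05/3.996e+04 = 6.55.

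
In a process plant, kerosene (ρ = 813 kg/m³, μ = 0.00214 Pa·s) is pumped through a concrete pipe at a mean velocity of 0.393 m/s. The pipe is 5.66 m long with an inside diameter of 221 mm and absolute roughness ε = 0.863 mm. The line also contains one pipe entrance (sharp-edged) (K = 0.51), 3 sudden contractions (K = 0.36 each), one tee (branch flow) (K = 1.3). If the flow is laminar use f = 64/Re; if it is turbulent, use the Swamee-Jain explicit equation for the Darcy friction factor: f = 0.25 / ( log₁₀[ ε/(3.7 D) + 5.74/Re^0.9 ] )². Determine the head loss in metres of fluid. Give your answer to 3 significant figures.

Reynolds number Re = ρVD/μ = 813 · 0.393 · 0.221 / 0.00214 = 3.3e+04.
Re > 4000 → turbulent. Relative roughness ε/D = 0.000863/0.221 = 0.0039. Swamee-Jain: f = 0.25/(log₁₀[0.0039/3.7 + 5.74/3.3e+04^0.9])² = 0.25/(log₁₀[0.00106 + 0.000492])² = 0.25/(-2.81)² = 0.03165.
Total minor-loss coefficient ΣK = 1·0.51 + 3·0.36 + 1·1.3 = 2.89.
ΔP = [f·L/D + ΣK]·(ρV²/2) = [0.03165·5.66/0.221 + 2.89]·(813·0.393²/2) = [0.8107 + 2.89]·62.78 = 232.3 Pa.
Head loss h_f = ΔP/(ρg) = 232.3/(813·9.81) = 0.0291 m.

h_f ≈ 0.0291 m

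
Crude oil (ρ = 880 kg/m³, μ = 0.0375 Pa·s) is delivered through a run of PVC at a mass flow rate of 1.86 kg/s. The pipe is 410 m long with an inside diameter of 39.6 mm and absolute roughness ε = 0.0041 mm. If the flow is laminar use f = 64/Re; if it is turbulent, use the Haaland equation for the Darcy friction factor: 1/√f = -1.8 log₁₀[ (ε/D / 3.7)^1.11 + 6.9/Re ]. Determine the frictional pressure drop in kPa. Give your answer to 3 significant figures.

ΔP ≈ 538 kPa

A = πD²/4 = π(0.0396)²/4 = 0.001232 m²; mean velocity V = ṁ/(ρA) = 1.86/(880 · 0.001232) = 1.716 m/s.
Reynolds number Re = ρVD/μ = 880 · 1.716 · 0.0396 / 0.0375 = 1595.
Re < 2300 → laminar flow, so f = 64/Re = 64/1595 = 0.04013 (the turbulent correlation is not needed).
Darcy-Weisbach: ΔP = f(L/D)(ρV²/2) = 0.04013·(410/0.0396)·(880·1.716²/2) = 0.04013·1.035e+04·1296 = 5.384e+05 Pa.
ΔP = 5.384e+05 Pa = 538 kPa.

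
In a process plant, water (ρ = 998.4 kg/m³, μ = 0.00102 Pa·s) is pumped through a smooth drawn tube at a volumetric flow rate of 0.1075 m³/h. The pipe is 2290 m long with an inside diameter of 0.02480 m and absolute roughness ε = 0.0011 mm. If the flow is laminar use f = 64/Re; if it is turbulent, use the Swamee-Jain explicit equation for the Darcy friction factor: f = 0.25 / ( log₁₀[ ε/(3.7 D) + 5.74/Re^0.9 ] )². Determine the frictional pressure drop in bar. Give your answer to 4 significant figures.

Q = 0.1075 m³/h = 0.1075/3600 = 2.986e-05 m³/s.
Cross-sectional area A = πD²/4 = π(0.0248)²/4 = 0.0004831 m²; mean velocity V = Q/A = 2.986e-05/0.0004831 = 0.06182 m/s.
Reynolds number Re = ρVD/μ = 998.4 · 0.06182 · 0.0248 / 0.00102 = 1501.
Re < 2300 → laminar flow, so f = 64/Re = 64/1501 = 0.04265 (the turbulent correlation is not needed).
Darcy-Weisbach: ΔP = f(L/D)(ρV²/2) = 0.04265·(2290/0.0248)·(998.4·0.06182²/2) = 0.04265·9.234e+04·1.908 = 7513 Pa.
ΔP = 7513 Pa = 0.07513 bar.

ΔP ≈ 0.07513 bar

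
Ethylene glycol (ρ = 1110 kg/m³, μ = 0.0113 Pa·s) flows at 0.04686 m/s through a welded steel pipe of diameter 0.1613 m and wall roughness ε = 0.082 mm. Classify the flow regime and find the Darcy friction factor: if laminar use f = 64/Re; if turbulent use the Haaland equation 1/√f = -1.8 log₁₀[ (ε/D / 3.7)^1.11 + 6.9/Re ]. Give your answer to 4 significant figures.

Re = ρVD/μ = 1110·0.04686·0.1613/0.0113 = 742.5.
Re < 2300 → laminar, so f = 64/Re = 0.0862 (roughness is irrelevant in laminar flow).

f ≈ 0.08620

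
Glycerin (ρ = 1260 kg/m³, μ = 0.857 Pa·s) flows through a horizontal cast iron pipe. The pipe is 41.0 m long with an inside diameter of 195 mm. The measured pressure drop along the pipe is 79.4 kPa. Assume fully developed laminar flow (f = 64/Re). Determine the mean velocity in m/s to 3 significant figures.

V ≈ 2.69 m/s

For laminar flow, f = 64/Re with Re = ρVD/μ, so Darcy-Weisbach reduces to ΔP = 32μLV/D². Solving for V: V = ΔP·D²/(32μL) = 7.94e+04·(0.195)²/(32·0.857·41) = 2.685 m/s.
Check: Re = ρVD/μ = 1260·2.685·0.195/0.857 = 769.8 < 2300, so the laminar assumption holds.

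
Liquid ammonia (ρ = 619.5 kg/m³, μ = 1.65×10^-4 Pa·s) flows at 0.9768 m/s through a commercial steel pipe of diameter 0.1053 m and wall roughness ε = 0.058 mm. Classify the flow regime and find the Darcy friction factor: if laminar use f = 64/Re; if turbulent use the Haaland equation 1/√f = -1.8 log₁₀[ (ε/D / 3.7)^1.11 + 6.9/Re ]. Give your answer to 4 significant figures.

f ≈ 0.01811

Re = ρVD/μ = 619.5·0.9768·0.1053/0.000165 = 3.862e+05.
Re > 4000 → turbulent. ε/D = 5.8e-05/0.1053 = 0.000551; Haaland: 1/√f = -1.8 log₁₀[5.65e-05 + 1.79e-05] = 7.432, so f = 0.01811.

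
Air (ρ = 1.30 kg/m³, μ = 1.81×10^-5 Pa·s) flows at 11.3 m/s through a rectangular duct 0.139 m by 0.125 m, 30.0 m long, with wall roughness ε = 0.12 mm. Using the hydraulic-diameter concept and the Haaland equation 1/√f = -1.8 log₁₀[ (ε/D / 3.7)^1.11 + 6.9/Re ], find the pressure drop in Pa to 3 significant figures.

ΔP ≈ 407 Pa

Hydraulic diameter D_h = 4A/P = 4·(0.139·0.125)/(2·(0.139+0.125)) = 0.0695/0.528 = 0.1316 m.
Re = ρVD_h/μ = 1.3·11.3·0.1316/1.81e-05 = 1.068e+05.
ε/D_h = 0.00012/0.1316 = 0.000912; Haaland gives 1/√f = -1.8 log₁₀[9.88e-05+6.46e-05] = 6.816, so f = 0.02152.
ΔP = f(L/D_h)(ρV²/2) = 0.02152·30/0.1316·83 = 407.1 Pa.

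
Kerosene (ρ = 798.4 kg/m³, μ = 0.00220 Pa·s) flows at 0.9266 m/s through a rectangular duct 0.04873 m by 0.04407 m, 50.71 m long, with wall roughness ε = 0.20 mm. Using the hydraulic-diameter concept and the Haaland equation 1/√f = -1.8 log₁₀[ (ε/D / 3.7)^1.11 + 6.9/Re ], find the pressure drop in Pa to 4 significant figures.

Hydraulic diameter D_h = 4A/P = 4·(0.04873·0.04407)/(2·(0.04873+0.04407)) = 0.00859/0.1856 = 0.04628 m.
Re = ρVD_h/μ = 798.4·0.9266·0.04628/0.0022 = 1.556e+04.
ε/D_h = 0.0002/0.04628 = 0.00432; Haaland gives 1/√f = -1.8 log₁₀[0.000556+0.000443] = 5.401, so f = 0.03428.
ΔP = f(L/D_h)(ρV²/2) = 0.03428·50.71/0.04628·342.7 = 1.287e+04 Pa.

ΔP ≈ 12870 Pa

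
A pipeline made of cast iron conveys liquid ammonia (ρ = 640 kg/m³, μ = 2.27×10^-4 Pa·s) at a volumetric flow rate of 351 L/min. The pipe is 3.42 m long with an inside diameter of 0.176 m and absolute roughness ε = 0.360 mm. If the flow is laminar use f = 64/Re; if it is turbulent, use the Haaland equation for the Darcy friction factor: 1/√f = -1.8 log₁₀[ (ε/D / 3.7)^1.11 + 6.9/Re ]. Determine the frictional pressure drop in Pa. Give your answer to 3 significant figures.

ΔP ≈ 8.94 Pa

Q = 351 L/min = 351/60000 = 0.00585 m³/s.
Cross-sectional area A = πD²/4 = π(0.176)²/4 = 0.02433 m²; mean velocity V = Q/A = 0.00585/0.02433 = 0.2405 m/s.
Reynolds number Re = ρVD/μ = 640 · 0.2405 · 0.176 / 0.000227 = 1.193e+05.
Re > 4000 → turbulent. Relative roughness ε/D = 0.00036/0.176 = 0.00205. Haaland: 1/√f = -1.8 log₁₀[(0.00205/3.7)^1.11 + 6.9/1.193e+05] = -1.8 log₁₀[0.000242 + 5.78e-05] = 6.341, so f = 0.02487.
Darcy-Weisbach: ΔP = f(L/D)(ρV²/2) = 0.02487·(3.42/0.176)·(640·0.2405²/2) = 0.02487·19.43·18.5 = 8.942 Pa.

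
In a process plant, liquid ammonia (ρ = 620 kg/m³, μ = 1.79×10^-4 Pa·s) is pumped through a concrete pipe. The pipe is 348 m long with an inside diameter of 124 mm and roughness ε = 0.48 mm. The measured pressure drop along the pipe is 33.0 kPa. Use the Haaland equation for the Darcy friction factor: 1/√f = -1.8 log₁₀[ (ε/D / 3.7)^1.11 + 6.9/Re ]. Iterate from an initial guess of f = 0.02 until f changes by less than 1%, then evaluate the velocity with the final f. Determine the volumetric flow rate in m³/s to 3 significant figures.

Rearranging Darcy-Weisbach: V = √(2·ΔP·D/(f·L·ρ)). With ε/D = 0.00048/0.124 = 0.00387, iterate starting from f = 0.02:
  f = 0.02 → V = √(2·3.3e+04·0.124/(0.02·348·620)) = 1.377 m/s; Re = ρVD/μ = 5.915e+05; f → 0.02838
  f = 0.02838 → V = 1.156 m/s; Re = 4.966e+05; f → 0.02841
Converged (Δf/f < 1%). With the final f = 0.02841: V = √(2·3.3e+04·0.124/(0.02841·348·620)) = 1.156 m/s.
Q = V·A = 1.156·(π/4·0.124²) = 0.01395 m³/s = 0.0140 m³/s.

Q ≈ 0.0140 m³/s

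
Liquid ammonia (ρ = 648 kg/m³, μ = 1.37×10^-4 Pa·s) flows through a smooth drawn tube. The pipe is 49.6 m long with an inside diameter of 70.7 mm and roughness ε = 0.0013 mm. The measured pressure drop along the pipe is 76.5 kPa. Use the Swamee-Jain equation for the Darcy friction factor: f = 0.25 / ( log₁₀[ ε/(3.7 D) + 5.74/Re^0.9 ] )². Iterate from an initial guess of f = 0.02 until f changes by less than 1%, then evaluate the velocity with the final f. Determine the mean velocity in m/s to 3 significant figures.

Rearranging Darcy-Weisbach: V = √(2·ΔP·D/(f·L·ρ)). With ε/D = 1.3e-06/0.0707 = 1.84e-05, iterate starting from f = 0.02:
  f = 0.02 → V = √(2·7.65e+04·0.0707/(0.02·49.6·648)) = 4.102 m/s; Re = ρVD/μ = 1.372e+06; f → 0.01154
  f = 0.01154 → V = 5.4 m/s; Re = 1.806e+06; f → 0.01115
  f = 0.01115 → V = 5.494 m/s; Re = 1.837e+06; f → 0.01113
Converged (Δf/f < 1%). With the final f = 0.01113: V = √(2·7.65e+04·0.0707/(0.01113·49.6·648)) = 5.5 m/s.

V ≈ 5.50 m/s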